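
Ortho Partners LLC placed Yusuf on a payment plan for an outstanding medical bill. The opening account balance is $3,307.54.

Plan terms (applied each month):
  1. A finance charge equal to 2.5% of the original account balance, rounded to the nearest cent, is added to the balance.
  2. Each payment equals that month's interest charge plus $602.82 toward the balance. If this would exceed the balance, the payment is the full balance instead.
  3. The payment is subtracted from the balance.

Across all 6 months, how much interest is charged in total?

Month 1: opening $3,307.54; interest $82.69 → $3,390.23; payment $685.51; balance $2,704.72
Month 2: opening $2,704.72; interest $82.69 → $2,787.41; payment $685.51; balance $2,101.90
Month 3: opening $2,101.90; interest $82.69 → $2,184.59; payment $685.51; balance $1,499.08
Month 4: opening $1,499.08; interest $82.69 → $1,581.77; payment $685.51; balance $896.26
Month 5: opening $896.26; interest $82.69 → $978.95; payment $685.51; balance $293.44
Month 6: opening $293.44; interest $82.69 → $376.13; payment $376.13; balance $0.00
Total interest: $82.69 + $82.69 + $82.69 + $82.69 + $82.69 + $82.69 = $496.14

$496.14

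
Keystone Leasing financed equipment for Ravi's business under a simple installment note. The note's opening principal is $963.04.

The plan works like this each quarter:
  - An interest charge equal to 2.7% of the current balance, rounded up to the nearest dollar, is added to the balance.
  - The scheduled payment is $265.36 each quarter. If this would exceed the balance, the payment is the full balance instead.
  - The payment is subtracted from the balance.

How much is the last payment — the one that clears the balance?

$233.96

Quarter 1: $963.04 +$27.00 interest = $990.04; pay $265.36 → $724.68
Quarter 2: $724.68 +$20.00 interest = $744.68; pay $265.36 → $479.32
Quarter 3: $479.32 +$13.00 interest = $492.32; pay $265.36 → $226.96
Quarter 4: $226.96 +$7.00 interest = $233.96; pay $233.96 → $0.00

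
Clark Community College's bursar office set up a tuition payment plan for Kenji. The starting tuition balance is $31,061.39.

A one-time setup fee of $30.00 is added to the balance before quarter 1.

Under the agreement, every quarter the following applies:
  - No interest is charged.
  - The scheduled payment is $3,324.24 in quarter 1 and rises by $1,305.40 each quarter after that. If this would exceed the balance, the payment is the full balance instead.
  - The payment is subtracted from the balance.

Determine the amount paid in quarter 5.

# | Opening | Payment | End bal
1 | $31,091.39 | $3,324.24 | $27,767.15
2 | $27,767.15 | $4,629.64 | $23,137.51
3 | $23,137.51 | $5,935.04 | $17,202.47
4 | $17,202.47 | $7,240.44 | $9,962.03
5 | $9,962.03 | $8,545.84 | $1,416.19

$8,545.84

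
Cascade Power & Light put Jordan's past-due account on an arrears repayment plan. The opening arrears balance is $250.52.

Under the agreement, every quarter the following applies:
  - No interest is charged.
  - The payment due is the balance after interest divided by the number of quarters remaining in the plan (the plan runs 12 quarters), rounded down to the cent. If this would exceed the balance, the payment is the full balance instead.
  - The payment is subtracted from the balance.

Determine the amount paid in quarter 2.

$20.87

Quarter 1: $250.52 − $20.87 → $229.65
Quarter 2: $229.65 − $20.87 → $208.78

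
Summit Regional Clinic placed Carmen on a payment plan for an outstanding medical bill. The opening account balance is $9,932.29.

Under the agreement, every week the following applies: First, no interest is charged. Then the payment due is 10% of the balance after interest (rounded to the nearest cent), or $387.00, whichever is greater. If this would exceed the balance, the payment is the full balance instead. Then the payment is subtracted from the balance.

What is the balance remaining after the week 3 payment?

Week 1: $9,932.29 − $993.23 → $8,939.06
Week 2: $8,939.06 − $893.91 → $8,045.15
Week 3: $8,045.15 − $804.52 → $7,240.63

$7,240.63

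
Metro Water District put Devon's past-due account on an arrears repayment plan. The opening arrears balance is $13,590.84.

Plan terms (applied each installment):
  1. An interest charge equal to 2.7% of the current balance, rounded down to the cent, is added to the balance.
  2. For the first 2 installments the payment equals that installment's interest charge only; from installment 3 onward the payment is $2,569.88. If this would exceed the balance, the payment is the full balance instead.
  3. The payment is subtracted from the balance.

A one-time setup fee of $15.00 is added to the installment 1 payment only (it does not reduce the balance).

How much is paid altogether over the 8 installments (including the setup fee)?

# | Opening | Interest | Payment | Fee | End bal
1 | $13,590.84 | $366.95 | $366.95 | $15.00 | $13,590.84
2 | $13,590.84 | $366.95 | $366.95 | — | $13,590.84
3 | $13,590.84 | $366.95 | $2,569.88 | — | $11,387.91
4 | $11,387.91 | $307.47 | $2,569.88 | — | $9,125.50
5 | $9,125.50 | $246.38 | $2,569.88 | — | $6,802.00
6 | $6,802.00 | $183.65 | $2,569.88 | — | $4,415.77
7 | $4,415.77 | $119.22 | $2,569.88 | — | $1,965.11
8 | $1,965.11 | $53.05 | $2,018.16 | — | $0.00
Total paid: $15,616.46

$15,616.46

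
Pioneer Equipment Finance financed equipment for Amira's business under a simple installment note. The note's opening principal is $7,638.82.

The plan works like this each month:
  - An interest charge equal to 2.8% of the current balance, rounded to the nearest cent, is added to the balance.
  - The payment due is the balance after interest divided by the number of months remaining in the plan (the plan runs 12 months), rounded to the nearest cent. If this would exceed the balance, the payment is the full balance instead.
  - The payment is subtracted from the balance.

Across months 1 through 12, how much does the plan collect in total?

# | Opening | Interest | Payment | End bal
1 | $7,638.82 | $213.89 | $654.39 | $7,198.32
2 | $7,198.32 | $201.55 | $672.72 | $6,727.15
3 | $6,727.15 | $188.36 | $691.55 | $6,223.96
4 | $6,223.96 | $174.27 | $710.91 | $5,687.32
5 | $5,687.32 | $159.24 | $730.82 | $5,115.74
6 | $5,115.74 | $143.24 | $751.28 | $4,507.70
7 | $4,507.70 | $126.22 | $772.32 | $3,861.60
8 | $3,861.60 | $108.12 | $793.94 | $3,175.78
9 | $3,175.78 | $88.92 | $816.18 | $2,448.52
10 | $2,448.52 | $68.56 | $839.03 | $1,678.05
11 | $1,678.05 | $46.99 | $862.52 | $862.52
12 | $862.52 | $24.15 | $886.67 | $0.00
Total paid: $9,182.33

$9,182.33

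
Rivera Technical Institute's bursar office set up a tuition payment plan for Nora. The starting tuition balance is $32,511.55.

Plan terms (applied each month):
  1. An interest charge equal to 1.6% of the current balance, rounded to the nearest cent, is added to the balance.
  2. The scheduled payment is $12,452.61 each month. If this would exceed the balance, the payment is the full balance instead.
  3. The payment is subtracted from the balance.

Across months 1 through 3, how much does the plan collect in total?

Month 1: opening $32,511.55; interest $520.18 → $33,031.73; payment $12,452.61; balance $20,579.12
Month 2: opening $20,579.12; interest $329.27 → $20,908.39; payment $12,452.61; balance $8,455.78
Month 3: opening $8,455.78; interest $135.29 → $8,591.07; payment $8,591.07; balance $0.00
Total paid: $33,496.29

$33,496.29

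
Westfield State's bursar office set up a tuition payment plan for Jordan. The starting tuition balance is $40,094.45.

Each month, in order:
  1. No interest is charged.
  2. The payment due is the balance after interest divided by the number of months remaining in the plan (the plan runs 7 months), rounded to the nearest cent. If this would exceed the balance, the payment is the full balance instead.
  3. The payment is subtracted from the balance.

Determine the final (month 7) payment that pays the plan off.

Month 1: $40,094.45 − $5,727.78 → $34,366.67
Month 2: $34,366.67 − $5,727.78 → $28,638.89
Month 3: $28,638.89 − $5,727.78 → $22,911.11
Month 4: $22,911.11 − $5,727.78 → $17,183.33
Month 5: $17,183.33 − $5,727.78 → $11,455.55
Month 6: $11,455.55 − $5,727.78 → $5,727.77
Month 7: $5,727.77 − $5,727.77 → $0.00

$5,727.77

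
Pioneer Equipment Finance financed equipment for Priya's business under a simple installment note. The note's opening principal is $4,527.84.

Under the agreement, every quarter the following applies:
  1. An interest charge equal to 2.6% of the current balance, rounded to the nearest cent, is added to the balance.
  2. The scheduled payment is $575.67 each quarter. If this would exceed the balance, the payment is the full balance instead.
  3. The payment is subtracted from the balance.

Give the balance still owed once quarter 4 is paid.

# | Opening | Interest | Payment | End bal
1 | $4,527.84 | $117.72 | $575.67 | $4,069.89
2 | $4,069.89 | $105.82 | $575.67 | $3,600.04
3 | $3,600.04 | $93.60 | $575.67 | $3,117.97
4 | $3,117.97 | $81.07 | $575.67 | $2,623.37

$2,623.37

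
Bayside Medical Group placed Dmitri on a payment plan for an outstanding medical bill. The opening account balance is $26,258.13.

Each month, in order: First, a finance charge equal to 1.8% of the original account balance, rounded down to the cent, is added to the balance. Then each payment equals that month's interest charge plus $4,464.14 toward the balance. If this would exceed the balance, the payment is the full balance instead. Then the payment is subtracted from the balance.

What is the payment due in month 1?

$4,936.78

Month 1: $26,258.13 +$472.64 interest = $26,730.77; pay $4,936.78 → $21,793.99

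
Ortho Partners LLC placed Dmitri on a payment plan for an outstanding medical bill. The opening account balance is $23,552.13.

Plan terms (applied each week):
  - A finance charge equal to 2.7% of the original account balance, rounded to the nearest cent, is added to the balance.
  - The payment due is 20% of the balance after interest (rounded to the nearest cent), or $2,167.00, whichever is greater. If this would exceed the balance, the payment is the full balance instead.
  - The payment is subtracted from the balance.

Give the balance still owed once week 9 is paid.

# | Opening | Interest | Payment | End bal
1 | $23,552.13 | $635.91 | $4,837.61 | $19,350.43
2 | $19,350.43 | $635.91 | $3,997.27 | $15,989.07
3 | $15,989.07 | $635.91 | $3,325.00 | $13,299.98
4 | $13,299.98 | $635.91 | $2,787.18 | $11,148.71
5 | $11,148.71 | $635.91 | $2,356.92 | $9,427.70
6 | $9,427.70 | $635.91 | $2,167.00 | $7,896.61
7 | $7,896.61 | $635.91 | $2,167.00 | $6,365.52
8 | $6,365.52 | $635.91 | $2,167.00 | $4,834.43
9 | $4,834.43 | $635.91 | $2,167.00 | $3,303.34

$3,303.34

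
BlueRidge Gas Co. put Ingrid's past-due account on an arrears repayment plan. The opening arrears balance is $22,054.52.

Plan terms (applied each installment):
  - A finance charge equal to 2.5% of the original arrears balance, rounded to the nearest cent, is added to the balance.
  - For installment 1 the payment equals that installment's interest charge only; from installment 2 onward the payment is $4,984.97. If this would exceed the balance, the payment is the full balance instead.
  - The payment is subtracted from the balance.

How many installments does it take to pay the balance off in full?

Installment 1: opening $22,054.52; interest $551.36 → $22,605.88; payment $551.36; balance $22,054.52
Installment 2: opening $22,054.52; interest $551.36 → $22,605.88; payment $4,984.97; balance $17,620.91
Installment 3: opening $17,620.91; interest $551.36 → $18,172.27; payment $4,984.97; balance $13,187.30
Installment 4: opening $13,187.30; interest $551.36 → $13,738.66; payment $4,984.97; balance $8,753.69
Installment 5: opening $8,753.69; interest $551.36 → $9,305.05; payment $4,984.97; balance $4,320.08
Installment 6: opening $4,320.08; interest $551.36 → $4,871.44; payment $4,871.44; balance $0.00
Balance reaches $0.00 in installment 6.

6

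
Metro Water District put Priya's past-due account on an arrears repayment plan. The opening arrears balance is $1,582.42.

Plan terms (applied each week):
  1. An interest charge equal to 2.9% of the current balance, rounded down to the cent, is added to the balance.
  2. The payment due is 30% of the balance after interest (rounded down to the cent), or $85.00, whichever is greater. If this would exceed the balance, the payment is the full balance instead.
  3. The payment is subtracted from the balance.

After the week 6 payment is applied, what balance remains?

$221.00

Week 1: opening $1,582.42; interest $45.89 → $1,628.31; payment $488.49; balance $1,139.82
Week 2: opening $1,139.82; interest $33.05 → $1,172.87; payment $351.86; balance $821.01
Week 3: opening $821.01; interest $23.80 → $844.81; payment $253.44; balance $591.37
Week 4: opening $591.37; interest $17.14 → $608.51; payment $182.55; balance $425.96
Week 5: opening $425.96; interest $12.35 → $438.31; payment $131.49; balance $306.82
Week 6: opening $306.82; interest $8.89 → $315.71; payment $94.71; balance $221.00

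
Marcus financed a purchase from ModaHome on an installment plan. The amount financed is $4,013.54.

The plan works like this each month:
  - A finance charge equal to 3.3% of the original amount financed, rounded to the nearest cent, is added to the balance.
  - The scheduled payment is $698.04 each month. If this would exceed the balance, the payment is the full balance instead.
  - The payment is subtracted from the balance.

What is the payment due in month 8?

# | Opening | Interest | Payment | End bal
1 | $4,013.54 | $132.45 | $698.04 | $3,447.95
2 | $3,447.95 | $132.45 | $698.04 | $2,882.36
3 | $2,882.36 | $132.45 | $698.04 | $2,316.77
4 | $2,316.77 | $132.45 | $698.04 | $1,751.18
5 | $1,751.18 | $132.45 | $698.04 | $1,185.59
6 | $1,185.59 | $132.45 | $698.04 | $620.00
7 | $620.00 | $132.45 | $698.04 | $54.41
8 | $54.41 | $132.45 | $186.86 | $0.00

$186.86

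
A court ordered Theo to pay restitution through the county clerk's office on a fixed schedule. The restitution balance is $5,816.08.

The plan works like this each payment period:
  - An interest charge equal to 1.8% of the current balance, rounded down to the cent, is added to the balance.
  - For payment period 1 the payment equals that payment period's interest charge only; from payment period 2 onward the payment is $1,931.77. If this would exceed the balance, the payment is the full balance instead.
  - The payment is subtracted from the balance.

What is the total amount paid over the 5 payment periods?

$6,139.80

Payment period 1: $5,816.08 +$104.68 interest = $5,920.76; pay $104.68 → $5,816.08
Payment period 2: $5,816.08 +$104.68 interest = $5,920.76; pay $1,931.77 → $3,988.99
Payment period 3: $3,988.99 +$71.80 interest = $4,060.79; pay $1,931.77 → $2,129.02
Payment period 4: $2,129.02 +$38.32 interest = $2,167.34; pay $1,931.77 → $235.57
Payment period 5: $235.57 +$4.24 interest = $239.81; pay $239.81 → $0.00
Total paid: $6,139.80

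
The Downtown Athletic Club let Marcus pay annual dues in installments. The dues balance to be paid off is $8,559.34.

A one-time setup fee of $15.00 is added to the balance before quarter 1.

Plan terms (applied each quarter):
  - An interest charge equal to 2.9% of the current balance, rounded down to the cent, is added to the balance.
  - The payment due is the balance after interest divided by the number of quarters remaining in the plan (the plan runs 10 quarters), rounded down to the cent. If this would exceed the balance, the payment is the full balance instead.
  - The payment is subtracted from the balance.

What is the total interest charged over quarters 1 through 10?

Quarter 1: opening $8,574.34; interest $248.65 → $8,822.99; payment $882.29; balance $7,940.70
Quarter 2: opening $7,940.70; interest $230.28 → $8,170.98; payment $907.88; balance $7,263.10
Quarter 3: opening $7,263.10; interest $210.62 → $7,473.72; payment $934.21; balance $6,539.51
Quarter 4: opening $6,539.51; interest $189.64 → $6,729.15; payment $961.30; balance $5,767.85
Quarter 5: opening $5,767.85; interest $167.26 → $5,935.11; payment $989.18; balance $4,945.93
Quarter 6: opening $4,945.93; interest $143.43 → $5,089.36; payment $1,017.87; balance $4,071.49
Quarter 7: opening $4,071.49; interest $118.07 → $4,189.56; payment $1,047.39; balance $3,142.17
Quarter 8: opening $3,142.17; interest $91.12 → $3,233.29; payment $1,077.76; balance $2,155.53
Quarter 9: opening $2,155.53; interest $62.51 → $2,218.04; payment $1,109.02; balance $1,109.02
Quarter 10: opening $1,109.02; interest $32.16 → $1,141.18; payment $1,141.18; balance $0.00
Total interest: $248.65 + $230.28 + $210.62 + $189.64 + $167.26 + $143.43 + $118.07 + $91.12 + $62.51 + $32.16 = $1,493.74

$1,493.74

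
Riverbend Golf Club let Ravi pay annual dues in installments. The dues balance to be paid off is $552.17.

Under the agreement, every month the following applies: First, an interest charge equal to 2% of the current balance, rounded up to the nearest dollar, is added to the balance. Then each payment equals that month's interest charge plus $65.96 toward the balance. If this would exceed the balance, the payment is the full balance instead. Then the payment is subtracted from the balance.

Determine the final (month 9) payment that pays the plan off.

$25.49

Month 1: opening $552.17; interest $12.00 → $564.17; payment $77.96; balance $486.21
Month 2: opening $486.21; interest $10.00 → $496.21; payment $75.96; balance $420.25
Month 3: opening $420.25; interest $9.00 → $429.25; payment $74.96; balance $354.29
Month 4: opening $354.29; interest $8.00 → $362.29; payment $73.96; balance $288.33
Month 5: opening $288.33; interest $6.00 → $294.33; payment $71.96; balance $222.37
Month 6: opening $222.37; interest $5.00 → $227.37; payment $70.96; balance $156.41
Month 7: opening $156.41; interest $4.00 → $160.41; payment $69.96; balance $90.45
Month 8: opening $90.45; interest $2.00 → $92.45; payment $67.96; balance $24.49
Month 9: opening $24.49; interest $1.00 → $25.49; payment $25.49; balance $0.00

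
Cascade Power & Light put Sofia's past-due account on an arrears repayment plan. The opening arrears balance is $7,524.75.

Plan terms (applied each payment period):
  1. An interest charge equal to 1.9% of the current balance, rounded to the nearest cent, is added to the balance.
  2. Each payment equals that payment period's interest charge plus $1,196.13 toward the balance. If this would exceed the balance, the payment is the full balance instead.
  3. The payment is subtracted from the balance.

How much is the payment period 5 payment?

Payment period 1: opening $7,524.75; interest $142.97 → $7,667.72; payment $1,339.10; balance $6,328.62
Payment period 2: opening $6,328.62; interest $120.24 → $6,448.86; payment $1,316.37; balance $5,132.49
Payment period 3: opening $5,132.49; interest $97.52 → $5,230.01; payment $1,293.65; balance $3,936.36
Payment period 4: opening $3,936.36; interest $74.79 → $4,011.15; payment $1,270.92; balance $2,740.23
Payment period 5: opening $2,740.23; interest $52.06 → $2,792.29; payment $1,248.19; balance $1,544.10

$1,248.19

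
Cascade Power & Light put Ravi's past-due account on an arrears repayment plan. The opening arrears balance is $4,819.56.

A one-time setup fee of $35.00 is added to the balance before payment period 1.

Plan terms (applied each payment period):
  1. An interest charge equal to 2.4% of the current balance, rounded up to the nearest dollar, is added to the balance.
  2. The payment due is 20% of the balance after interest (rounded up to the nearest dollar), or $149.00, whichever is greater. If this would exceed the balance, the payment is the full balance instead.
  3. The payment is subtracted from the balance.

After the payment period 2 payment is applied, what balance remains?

# | Opening | Interest | Payment | End bal
1 | $4,854.56 | $117.00 | $995.00 | $3,976.56
2 | $3,976.56 | $96.00 | $815.00 | $3,257.56

$3,257.56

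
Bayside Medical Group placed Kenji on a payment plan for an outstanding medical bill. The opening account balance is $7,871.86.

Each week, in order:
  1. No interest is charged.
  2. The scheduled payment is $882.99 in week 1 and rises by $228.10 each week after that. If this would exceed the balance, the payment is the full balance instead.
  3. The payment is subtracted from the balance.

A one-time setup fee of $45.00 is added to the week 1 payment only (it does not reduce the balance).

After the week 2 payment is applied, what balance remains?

Week 1: opening $7,871.86; payment $882.99 (+ $45.00 fee); balance $6,988.87
Week 2: opening $6,988.87; payment $1,111.09; balance $5,877.78

$5,877.78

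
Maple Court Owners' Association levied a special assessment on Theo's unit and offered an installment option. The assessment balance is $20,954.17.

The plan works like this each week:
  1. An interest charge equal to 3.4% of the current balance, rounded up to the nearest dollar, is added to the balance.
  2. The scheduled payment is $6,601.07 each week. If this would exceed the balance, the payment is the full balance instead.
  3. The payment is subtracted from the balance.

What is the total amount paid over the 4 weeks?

$22,578.17

# | Opening | Interest | Payment | End bal
1 | $20,954.17 | $713.00 | $6,601.07 | $15,066.10
2 | $15,066.10 | $513.00 | $6,601.07 | $8,978.03
3 | $8,978.03 | $306.00 | $6,601.07 | $2,682.96
4 | $2,682.96 | $92.00 | $2,774.96 | $0.00
Total paid: $22,578.17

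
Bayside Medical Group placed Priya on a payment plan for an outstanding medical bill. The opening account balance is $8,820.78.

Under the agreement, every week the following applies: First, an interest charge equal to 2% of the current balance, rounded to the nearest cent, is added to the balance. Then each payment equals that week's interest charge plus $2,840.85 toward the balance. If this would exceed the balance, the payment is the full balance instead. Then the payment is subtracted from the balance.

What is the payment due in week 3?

$2,903.63

Week 1: opening $8,820.78; interest $176.42 → $8,997.20; payment $3,017.27; balance $5,979.93
Week 2: opening $5,979.93; interest $119.60 → $6,099.53; payment $2,960.45; balance $3,139.08
Week 3: opening $3,139.08; interest $62.78 → $3,201.86; payment $2,903.63; balance $298.23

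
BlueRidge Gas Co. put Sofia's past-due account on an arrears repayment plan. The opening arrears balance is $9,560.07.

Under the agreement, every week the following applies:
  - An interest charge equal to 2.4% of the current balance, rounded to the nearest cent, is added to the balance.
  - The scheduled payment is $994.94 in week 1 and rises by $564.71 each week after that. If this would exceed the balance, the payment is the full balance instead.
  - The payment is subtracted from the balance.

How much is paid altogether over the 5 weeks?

$10,381.93

# | Opening | Interest | Payment | End bal
1 | $9,560.07 | $229.44 | $994.94 | $8,794.57
2 | $8,794.57 | $211.07 | $1,559.65 | $7,445.99
3 | $7,445.99 | $178.70 | $2,124.36 | $5,500.33
4 | $5,500.33 | $132.01 | $2,689.07 | $2,943.27
5 | $2,943.27 | $70.64 | $3,013.91 | $0.00
Total paid: $10,381.93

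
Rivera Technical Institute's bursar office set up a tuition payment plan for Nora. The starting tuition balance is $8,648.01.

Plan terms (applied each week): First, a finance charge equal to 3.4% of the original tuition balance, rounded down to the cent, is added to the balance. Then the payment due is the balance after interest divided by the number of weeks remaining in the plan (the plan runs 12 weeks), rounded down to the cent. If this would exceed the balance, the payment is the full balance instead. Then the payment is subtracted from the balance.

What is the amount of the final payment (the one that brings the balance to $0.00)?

# | Opening | Interest | Payment | End bal
1 | $8,648.01 | $294.03 | $745.17 | $8,196.87
2 | $8,196.87 | $294.03 | $771.90 | $7,719.00
3 | $7,719.00 | $294.03 | $801.30 | $7,211.73
4 | $7,211.73 | $294.03 | $833.97 | $6,671.79
5 | $6,671.79 | $294.03 | $870.72 | $6,095.10
6 | $6,095.10 | $294.03 | $912.73 | $5,476.40
7 | $5,476.40 | $294.03 | $961.73 | $4,808.70
8 | $4,808.70 | $294.03 | $1,020.54 | $4,082.19
9 | $4,082.19 | $294.03 | $1,094.05 | $3,282.17
10 | $3,282.17 | $294.03 | $1,192.06 | $2,384.14
11 | $2,384.14 | $294.03 | $1,339.08 | $1,339.09
12 | $1,339.09 | $294.03 | $1,633.12 | $0.00

$1,633.12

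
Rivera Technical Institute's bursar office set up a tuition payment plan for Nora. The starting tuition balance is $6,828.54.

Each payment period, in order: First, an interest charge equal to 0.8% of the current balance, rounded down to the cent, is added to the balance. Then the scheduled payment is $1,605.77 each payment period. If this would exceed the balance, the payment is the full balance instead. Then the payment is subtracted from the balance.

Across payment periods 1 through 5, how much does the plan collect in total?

$6,976.57

Payment period 1: $6,828.54 +$54.62 interest = $6,883.16; pay $1,605.77 → $5,277.39
Payment period 2: $5,277.39 +$42.21 interest = $5,319.60; pay $1,605.77 → $3,713.83
Payment period 3: $3,713.83 +$29.71 interest = $3,743.54; pay $1,605.77 → $2,137.77
Payment period 4: $2,137.77 +$17.10 interest = $2,154.87; pay $1,605.77 → $549.10
Payment period 5: $549.10 +$4.39 interest = $553.49; pay $553.49 → $0.00
Total paid: $6,976.57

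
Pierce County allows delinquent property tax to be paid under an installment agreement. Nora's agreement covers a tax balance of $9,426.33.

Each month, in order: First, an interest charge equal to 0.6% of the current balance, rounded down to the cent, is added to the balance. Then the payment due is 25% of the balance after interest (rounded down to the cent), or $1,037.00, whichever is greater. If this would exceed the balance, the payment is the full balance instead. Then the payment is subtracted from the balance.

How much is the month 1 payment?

Month 1: $9,426.33 +$56.55 interest = $9,482.88; pay $2,370.72 → $7,112.16

$2,370.72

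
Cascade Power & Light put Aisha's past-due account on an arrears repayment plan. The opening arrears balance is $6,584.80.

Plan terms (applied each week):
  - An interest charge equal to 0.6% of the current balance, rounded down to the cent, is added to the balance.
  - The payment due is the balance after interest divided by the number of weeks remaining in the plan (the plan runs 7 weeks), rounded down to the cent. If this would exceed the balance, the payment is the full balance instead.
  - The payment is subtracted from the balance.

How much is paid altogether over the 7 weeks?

Week 1: opening $6,584.80; interest $39.50 → $6,624.30; payment $946.32; balance $5,677.98
Week 2: opening $5,677.98; interest $34.06 → $5,712.04; payment $952.00; balance $4,760.04
Week 3: opening $4,760.04; interest $28.56 → $4,788.60; payment $957.72; balance $3,830.88
Week 4: opening $3,830.88; interest $22.98 → $3,853.86; payment $963.46; balance $2,890.40
Week 5: opening $2,890.40; interest $17.34 → $2,907.74; payment $969.24; balance $1,938.50
Week 6: opening $1,938.50; interest $11.63 → $1,950.13; payment $975.06; balance $975.07
Week 7: opening $975.07; interest $5.85 → $980.92; payment $980.92; balance $0.00
Total paid: $6,744.72

$6,744.72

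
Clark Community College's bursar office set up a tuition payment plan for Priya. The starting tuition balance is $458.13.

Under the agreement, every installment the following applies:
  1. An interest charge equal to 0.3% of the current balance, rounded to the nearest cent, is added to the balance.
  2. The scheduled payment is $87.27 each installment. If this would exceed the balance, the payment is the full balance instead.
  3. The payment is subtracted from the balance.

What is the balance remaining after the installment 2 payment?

$286.08

Installment 1: $458.13 +$1.37 interest = $459.50; pay $87.27 → $372.23
Installment 2: $372.23 +$1.12 interest = $373.35; pay $87.27 → $286.08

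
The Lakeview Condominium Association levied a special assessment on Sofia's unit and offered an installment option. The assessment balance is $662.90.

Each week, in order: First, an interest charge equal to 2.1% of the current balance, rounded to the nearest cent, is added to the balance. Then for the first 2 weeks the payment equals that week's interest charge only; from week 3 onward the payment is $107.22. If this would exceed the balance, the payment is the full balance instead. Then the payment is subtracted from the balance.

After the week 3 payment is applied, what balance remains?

Week 1: opening $662.90; interest $13.92 → $676.82; payment $13.92; balance $662.90
Week 2: opening $662.90; interest $13.92 → $676.82; payment $13.92; balance $662.90
Week 3: opening $662.90; interest $13.92 → $676.82; payment $107.22; balance $569.60

$569.60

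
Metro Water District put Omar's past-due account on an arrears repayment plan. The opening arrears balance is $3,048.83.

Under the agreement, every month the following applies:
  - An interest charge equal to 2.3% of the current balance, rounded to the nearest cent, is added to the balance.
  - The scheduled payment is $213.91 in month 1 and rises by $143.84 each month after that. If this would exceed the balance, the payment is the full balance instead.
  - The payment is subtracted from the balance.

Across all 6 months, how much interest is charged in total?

$302.27

Month 1: opening $3,048.83; interest $70.12 → $3,118.95; payment $213.91; balance $2,905.04
Month 2: opening $2,905.04; interest $66.82 → $2,971.86; payment $357.75; balance $2,614.11
Month 3: opening $2,614.11; interest $60.12 → $2,674.23; payment $501.59; balance $2,172.64
Month 4: opening $2,172.64; interest $49.97 → $2,222.61; payment $645.43; balance $1,577.18
Month 5: opening $1,577.18; interest $36.28 → $1,613.46; payment $789.27; balance $824.19
Month 6: opening $824.19; interest $18.96 → $843.15; payment $843.15; balance $0.00
Total interest: $70.12 + $66.82 + $60.12 + $49.97 + $36.28 + $18.96 = $302.27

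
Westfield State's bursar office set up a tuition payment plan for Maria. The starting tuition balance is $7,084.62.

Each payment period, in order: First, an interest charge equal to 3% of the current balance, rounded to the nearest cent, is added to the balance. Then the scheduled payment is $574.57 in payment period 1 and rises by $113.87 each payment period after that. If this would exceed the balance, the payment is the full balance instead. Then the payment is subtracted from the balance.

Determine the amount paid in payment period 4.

Payment period 1: $7,084.62 +$212.54 interest = $7,297.16; pay $574.57 → $6,722.59
Payment period 2: $6,722.59 +$201.68 interest = $6,924.27; pay $688.44 → $6,235.83
Payment period 3: $6,235.83 +$187.07 interest = $6,422.90; pay $802.31 → $5,620.59
Payment period 4: $5,620.59 +$168.62 interest = $5,789.21; pay $916.18 → $4,873.03

$916.18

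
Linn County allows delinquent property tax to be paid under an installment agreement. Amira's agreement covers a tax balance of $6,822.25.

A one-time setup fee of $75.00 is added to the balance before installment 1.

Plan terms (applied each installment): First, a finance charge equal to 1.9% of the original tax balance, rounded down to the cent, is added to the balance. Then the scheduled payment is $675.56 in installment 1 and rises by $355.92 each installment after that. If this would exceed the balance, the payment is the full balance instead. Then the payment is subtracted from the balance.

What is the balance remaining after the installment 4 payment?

$2,577.97

Installment 1: $6,897.25 +$129.62 interest = $7,026.87; pay $675.56 → $6,351.31
Installment 2: $6,351.31 +$129.62 interest = $6,480.93; pay $1,031.48 → $5,449.45
Installment 3: $5,449.45 +$129.62 interest = $5,579.07; pay $1,387.40 → $4,191.67
Installment 4: $4,191.67 +$129.62 interest = $4,321.29; pay $1,743.32 → $2,577.97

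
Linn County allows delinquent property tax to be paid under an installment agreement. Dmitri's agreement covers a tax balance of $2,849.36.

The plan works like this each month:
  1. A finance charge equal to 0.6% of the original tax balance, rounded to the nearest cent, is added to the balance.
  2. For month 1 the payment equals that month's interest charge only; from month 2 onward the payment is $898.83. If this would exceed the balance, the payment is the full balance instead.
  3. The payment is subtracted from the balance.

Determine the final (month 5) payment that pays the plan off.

Month 1: $2,849.36 +$17.10 interest = $2,866.46; pay $17.10 → $2,849.36
Month 2: $2,849.36 +$17.10 interest = $2,866.46; pay $898.83 → $1,967.63
Month 3: $1,967.63 +$17.10 interest = $1,984.73; pay $898.83 → $1,085.90
Month 4: $1,085.90 +$17.10 interest = $1,103.00; pay $898.83 → $204.17
Month 5: $204.17 +$17.10 interest = $221.27; pay $221.27 → $0.00

$221.27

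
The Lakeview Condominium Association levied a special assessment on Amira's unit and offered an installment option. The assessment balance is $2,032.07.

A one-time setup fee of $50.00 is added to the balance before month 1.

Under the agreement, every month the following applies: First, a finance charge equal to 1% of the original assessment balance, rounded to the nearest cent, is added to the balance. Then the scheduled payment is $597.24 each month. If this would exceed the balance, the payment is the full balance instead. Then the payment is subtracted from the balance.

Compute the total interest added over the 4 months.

$81.28

Month 1: opening $2,082.07; interest $20.32 → $2,102.39; payment $597.24; balance $1,505.15
Month 2: opening $1,505.15; interest $20.32 → $1,525.47; payment $597.24; balance $928.23
Month 3: opening $928.23; interest $20.32 → $948.55; payment $597.24; balance $351.31
Month 4: opening $351.31; interest $20.32 → $371.63; payment $371.63; balance $0.00
Total interest: $20.32 + $20.32 + $20.32 + $20.32 = $81.28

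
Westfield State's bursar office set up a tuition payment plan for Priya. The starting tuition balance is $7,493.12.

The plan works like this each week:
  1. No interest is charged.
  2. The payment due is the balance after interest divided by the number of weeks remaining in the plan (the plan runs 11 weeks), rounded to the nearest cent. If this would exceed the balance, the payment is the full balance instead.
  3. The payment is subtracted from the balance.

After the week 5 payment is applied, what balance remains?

Week 1: $7,493.12 − $681.19 → $6,811.93
Week 2: $6,811.93 − $681.19 → $6,130.74
Week 3: $6,130.74 − $681.19 → $5,449.55
Week 4: $5,449.55 − $681.19 → $4,768.36
Week 5: $4,768.36 − $681.19 → $4,087.17

$4,087.17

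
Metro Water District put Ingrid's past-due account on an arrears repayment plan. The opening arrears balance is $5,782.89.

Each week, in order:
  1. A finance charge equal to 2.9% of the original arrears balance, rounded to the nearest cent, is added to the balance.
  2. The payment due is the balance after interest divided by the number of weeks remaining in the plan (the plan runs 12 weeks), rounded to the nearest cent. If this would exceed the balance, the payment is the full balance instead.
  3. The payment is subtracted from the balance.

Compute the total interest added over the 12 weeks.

# | Opening | Interest | Payment | End bal
1 | $5,782.89 | $167.70 | $495.88 | $5,454.71
2 | $5,454.71 | $167.70 | $511.13 | $5,111.28
3 | $5,111.28 | $167.70 | $527.90 | $4,751.08
4 | $4,751.08 | $167.70 | $546.53 | $4,372.25
5 | $4,372.25 | $167.70 | $567.49 | $3,972.46
6 | $3,972.46 | $167.70 | $591.45 | $3,548.71
7 | $3,548.71 | $167.70 | $619.40 | $3,097.01
8 | $3,097.01 | $167.70 | $652.94 | $2,611.77
9 | $2,611.77 | $167.70 | $694.87 | $2,084.60
10 | $2,084.60 | $167.70 | $750.77 | $1,501.53
11 | $1,501.53 | $167.70 | $834.62 | $834.61
12 | $834.61 | $167.70 | $1,002.31 | $0.00
Total interest: $167.70 + $167.70 + $167.70 + $167.70 + $167.70 + $167.70 + $167.70 + $167.70 + $167.70 + $167.70 + $167.70 + $167.70 = $2,012.40

$2,012.40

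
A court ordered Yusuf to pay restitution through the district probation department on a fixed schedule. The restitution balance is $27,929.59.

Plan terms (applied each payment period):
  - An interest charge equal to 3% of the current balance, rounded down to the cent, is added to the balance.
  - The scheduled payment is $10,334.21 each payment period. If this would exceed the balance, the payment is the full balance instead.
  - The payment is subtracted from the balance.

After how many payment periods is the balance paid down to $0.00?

Payment period 1: opening $27,929.59; interest $837.88 → $28,767.47; payment $10,334.21; balance $18,433.26
Payment period 2: opening $18,433.26; interest $552.99 → $18,986.25; payment $10,334.21; balance $8,652.04
Payment period 3: opening $8,652.04; interest $259.56 → $8,911.60; payment $8,911.60; balance $0.00
Balance reaches $0.00 in payment period 3.

3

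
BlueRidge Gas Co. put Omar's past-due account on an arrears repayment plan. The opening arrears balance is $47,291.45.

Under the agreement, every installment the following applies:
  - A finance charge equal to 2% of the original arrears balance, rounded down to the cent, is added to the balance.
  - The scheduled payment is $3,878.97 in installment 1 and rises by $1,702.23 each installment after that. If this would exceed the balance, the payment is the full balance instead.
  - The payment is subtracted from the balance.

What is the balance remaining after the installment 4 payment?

Installment 1: opening $47,291.45; interest $945.82 → $48,237.27; payment $3,878.97; balance $44,358.30
Installment 2: opening $44,358.30; interest $945.82 → $45,304.12; payment $5,581.20; balance $39,722.92
Installment 3: opening $39,722.92; interest $945.82 → $40,668.74; payment $7,283.43; balance $33,385.31
Installment 4: opening $33,385.31; interest $945.82 → $34,331.13; payment $8,985.66; balance $25,345.47

$25,345.47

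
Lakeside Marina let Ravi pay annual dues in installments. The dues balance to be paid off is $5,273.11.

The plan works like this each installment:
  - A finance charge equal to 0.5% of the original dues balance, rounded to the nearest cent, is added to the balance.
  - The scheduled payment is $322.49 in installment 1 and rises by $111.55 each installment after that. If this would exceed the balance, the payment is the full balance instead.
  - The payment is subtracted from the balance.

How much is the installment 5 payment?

$768.69

# | Opening | Interest | Payment | End bal
1 | $5,273.11 | $26.37 | $322.49 | $4,976.99
2 | $4,976.99 | $26.37 | $434.04 | $4,569.32
3 | $4,569.32 | $26.37 | $545.59 | $4,050.10
4 | $4,050.10 | $26.37 | $657.14 | $3,419.33
5 | $3,419.33 | $26.37 | $768.69 | $2,677.01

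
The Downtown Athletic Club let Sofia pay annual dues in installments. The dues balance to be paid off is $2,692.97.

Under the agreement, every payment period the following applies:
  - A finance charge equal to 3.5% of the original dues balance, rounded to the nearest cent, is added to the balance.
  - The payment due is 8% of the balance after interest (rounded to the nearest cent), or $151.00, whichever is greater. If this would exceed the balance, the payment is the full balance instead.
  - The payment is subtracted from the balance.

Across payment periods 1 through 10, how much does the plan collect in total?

$1,852.62

# | Opening | Interest | Payment | End bal
1 | $2,692.97 | $94.25 | $222.98 | $2,564.24
2 | $2,564.24 | $94.25 | $212.68 | $2,445.81
3 | $2,445.81 | $94.25 | $203.20 | $2,336.86
4 | $2,336.86 | $94.25 | $194.49 | $2,236.62
5 | $2,236.62 | $94.25 | $186.47 | $2,144.40
6 | $2,144.40 | $94.25 | $179.09 | $2,059.56
7 | $2,059.56 | $94.25 | $172.30 | $1,981.51
8 | $1,981.51 | $94.25 | $166.06 | $1,909.70
9 | $1,909.70 | $94.25 | $160.32 | $1,843.63
10 | $1,843.63 | $94.25 | $155.03 | $1,782.85
Total paid: $1,852.62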